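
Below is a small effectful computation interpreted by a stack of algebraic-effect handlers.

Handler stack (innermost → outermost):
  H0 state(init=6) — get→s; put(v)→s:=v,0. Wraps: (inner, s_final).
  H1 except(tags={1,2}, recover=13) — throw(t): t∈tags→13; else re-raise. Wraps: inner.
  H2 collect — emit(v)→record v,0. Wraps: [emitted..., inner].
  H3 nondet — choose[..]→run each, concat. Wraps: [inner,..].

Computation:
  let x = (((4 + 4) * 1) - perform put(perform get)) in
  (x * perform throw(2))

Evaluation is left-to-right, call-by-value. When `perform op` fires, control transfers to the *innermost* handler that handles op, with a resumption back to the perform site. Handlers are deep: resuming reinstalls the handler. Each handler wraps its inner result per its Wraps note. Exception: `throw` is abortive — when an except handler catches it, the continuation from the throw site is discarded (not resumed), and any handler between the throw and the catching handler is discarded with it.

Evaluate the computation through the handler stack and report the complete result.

Evaluation trace:
get @ H0 ⇒ 6
put(6) @ H0 ⇒ s:=6
throw(2) @ H1 caught ⇒ 13
H2 returns [13]
H3 returns [[13]]
= [[13]]

Answer: [[13]]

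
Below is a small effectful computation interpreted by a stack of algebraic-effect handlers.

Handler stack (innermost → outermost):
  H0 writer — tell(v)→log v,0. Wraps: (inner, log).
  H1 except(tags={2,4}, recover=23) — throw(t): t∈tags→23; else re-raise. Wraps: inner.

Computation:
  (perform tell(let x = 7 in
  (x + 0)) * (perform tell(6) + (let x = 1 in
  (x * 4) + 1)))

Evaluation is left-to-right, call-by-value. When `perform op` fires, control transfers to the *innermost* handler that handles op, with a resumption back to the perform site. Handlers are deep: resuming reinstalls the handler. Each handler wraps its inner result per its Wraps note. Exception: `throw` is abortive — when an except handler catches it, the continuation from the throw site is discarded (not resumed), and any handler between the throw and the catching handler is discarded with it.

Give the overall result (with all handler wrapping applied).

Answer: (0, (7, 6))

Step-by-step:
tell(7) @ H0 ⇒ log+=7
tell(6) @ H0 ⇒ log+=6
H0 returns (0, (7, 6))
H1 returns (0, (7, 6))
= (0, (7, 6))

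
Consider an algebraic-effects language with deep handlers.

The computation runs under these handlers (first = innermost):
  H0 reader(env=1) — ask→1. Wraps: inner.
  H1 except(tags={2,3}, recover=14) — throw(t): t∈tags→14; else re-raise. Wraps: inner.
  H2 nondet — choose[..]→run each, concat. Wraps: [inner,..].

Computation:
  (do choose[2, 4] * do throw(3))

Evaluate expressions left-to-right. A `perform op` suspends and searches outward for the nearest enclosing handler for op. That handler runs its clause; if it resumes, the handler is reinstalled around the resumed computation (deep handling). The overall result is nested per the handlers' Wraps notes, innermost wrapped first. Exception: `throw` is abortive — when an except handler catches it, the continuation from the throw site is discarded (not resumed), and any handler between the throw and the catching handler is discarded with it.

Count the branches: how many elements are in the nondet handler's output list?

Working:
choose[2, 4] @ H2
  branch[0] choose=2:
    throw(3) @ H1 caught ⇒ 14
    H2 returns [14]
  branch[1] choose=4:
    throw(3) @ H1 caught ⇒ 14
    H2 returns [14]
= [14, 14]

Answer: 2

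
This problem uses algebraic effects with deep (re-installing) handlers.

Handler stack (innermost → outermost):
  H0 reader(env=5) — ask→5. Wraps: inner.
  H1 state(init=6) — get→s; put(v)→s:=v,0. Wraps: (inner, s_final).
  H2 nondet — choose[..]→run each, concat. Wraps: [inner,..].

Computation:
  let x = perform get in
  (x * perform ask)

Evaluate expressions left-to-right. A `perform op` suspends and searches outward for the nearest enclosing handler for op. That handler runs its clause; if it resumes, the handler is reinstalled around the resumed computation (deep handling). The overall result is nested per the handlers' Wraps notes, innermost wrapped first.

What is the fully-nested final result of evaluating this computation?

Answer: [(30, 6)]

Step-by-step:
get @ H1 ⇒ 6
ask @ H0 ⇒ 5
H0 returns 30
H1 returns (30, 6)
H2 returns [(30, 6)]
= [(30, 6)]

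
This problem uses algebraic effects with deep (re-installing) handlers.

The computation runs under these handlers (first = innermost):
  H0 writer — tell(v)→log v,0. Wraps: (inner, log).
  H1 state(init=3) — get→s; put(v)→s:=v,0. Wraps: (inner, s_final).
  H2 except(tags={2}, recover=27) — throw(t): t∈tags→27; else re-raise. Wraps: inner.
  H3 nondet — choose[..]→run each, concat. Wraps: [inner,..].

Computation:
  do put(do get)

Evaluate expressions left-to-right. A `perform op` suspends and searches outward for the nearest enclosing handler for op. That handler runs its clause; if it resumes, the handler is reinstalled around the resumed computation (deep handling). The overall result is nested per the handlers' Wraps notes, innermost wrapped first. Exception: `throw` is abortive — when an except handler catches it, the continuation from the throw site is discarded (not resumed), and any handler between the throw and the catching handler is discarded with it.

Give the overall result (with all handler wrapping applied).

Working:
get @ H1 ⇒ 3
put(3) @ H1 ⇒ s:=3
H0 returns (0, ())
H1 returns ((0, ()), 3)
H2 returns ((0, ()), 3)
H3 returns [((0, ()), 3)]
= [((0, ()), 3)]

Answer: [((0, ()), 3)]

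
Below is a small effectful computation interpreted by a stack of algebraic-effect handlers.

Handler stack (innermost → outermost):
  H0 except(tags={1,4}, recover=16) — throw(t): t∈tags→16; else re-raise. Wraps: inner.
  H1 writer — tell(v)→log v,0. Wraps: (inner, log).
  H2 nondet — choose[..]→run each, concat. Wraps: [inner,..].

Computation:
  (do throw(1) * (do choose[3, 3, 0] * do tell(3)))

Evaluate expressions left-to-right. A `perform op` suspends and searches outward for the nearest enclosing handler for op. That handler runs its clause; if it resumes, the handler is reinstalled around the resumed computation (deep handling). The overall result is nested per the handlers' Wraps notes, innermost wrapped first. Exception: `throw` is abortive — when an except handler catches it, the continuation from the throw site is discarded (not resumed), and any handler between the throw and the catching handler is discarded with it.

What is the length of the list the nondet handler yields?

Evaluation trace:
throw(1) @ H0 caught ⇒ 16
H1 returns (16, ())
H2 returns [(16, ())]
= [(16, ())]

Answer: 1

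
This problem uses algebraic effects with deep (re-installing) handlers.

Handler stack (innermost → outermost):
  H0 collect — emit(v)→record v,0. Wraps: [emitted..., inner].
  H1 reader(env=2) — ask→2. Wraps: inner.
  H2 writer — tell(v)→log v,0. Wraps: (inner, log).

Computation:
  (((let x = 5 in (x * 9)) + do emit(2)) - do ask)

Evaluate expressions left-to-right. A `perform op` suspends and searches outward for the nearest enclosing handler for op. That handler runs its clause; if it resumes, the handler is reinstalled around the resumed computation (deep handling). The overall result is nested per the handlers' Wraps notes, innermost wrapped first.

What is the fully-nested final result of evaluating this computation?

Working:
emit(2) @ H0 ⇒ out+=2
ask @ H1 ⇒ 2
H0 returns [2, 43]
H1 returns [2, 43]
H2 returns ([2, 43], ())
= ([2, 43], ())

Answer: ([2, 43], ())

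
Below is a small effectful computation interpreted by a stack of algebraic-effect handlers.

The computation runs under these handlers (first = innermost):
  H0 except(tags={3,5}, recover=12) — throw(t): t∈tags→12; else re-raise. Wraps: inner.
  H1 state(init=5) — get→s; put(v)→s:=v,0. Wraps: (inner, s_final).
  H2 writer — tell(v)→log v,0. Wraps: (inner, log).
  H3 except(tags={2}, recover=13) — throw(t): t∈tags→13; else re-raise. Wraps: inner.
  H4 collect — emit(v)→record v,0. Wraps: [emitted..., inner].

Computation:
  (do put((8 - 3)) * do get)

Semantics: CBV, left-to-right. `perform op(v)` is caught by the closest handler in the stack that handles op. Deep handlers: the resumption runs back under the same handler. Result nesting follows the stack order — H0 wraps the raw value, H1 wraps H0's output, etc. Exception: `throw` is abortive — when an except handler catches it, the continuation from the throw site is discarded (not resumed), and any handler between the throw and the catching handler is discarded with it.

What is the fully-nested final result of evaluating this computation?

Evaluation trace:
put(5) @ H1 ⇒ s:=5
get @ H1 ⇒ 5
H0 returns 0
H1 returns (0, 5)
H2 returns ((0, 5), ())
H3 returns ((0, 5), ())
H4 returns [((0, 5), ())]
= [((0, 5), ())]

Answer: [((0, 5), ())]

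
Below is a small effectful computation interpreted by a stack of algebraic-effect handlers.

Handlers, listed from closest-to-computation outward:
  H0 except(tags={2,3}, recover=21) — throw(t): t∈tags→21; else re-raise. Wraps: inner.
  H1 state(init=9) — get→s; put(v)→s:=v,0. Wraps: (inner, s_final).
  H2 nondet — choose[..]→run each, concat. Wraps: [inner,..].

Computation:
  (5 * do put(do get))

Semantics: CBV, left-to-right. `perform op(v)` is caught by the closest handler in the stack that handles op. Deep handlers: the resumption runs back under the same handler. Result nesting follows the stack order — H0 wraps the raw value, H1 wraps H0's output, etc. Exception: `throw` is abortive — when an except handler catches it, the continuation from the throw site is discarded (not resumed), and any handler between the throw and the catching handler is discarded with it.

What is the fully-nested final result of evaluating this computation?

Working:
get @ H1 ⇒ 9
put(9) @ H1 ⇒ s:=9
H0 returns 0
H1 returns (0, 9)
H2 returns [(0, 9)]
= [(0, 9)]

Answer: [(0, 9)]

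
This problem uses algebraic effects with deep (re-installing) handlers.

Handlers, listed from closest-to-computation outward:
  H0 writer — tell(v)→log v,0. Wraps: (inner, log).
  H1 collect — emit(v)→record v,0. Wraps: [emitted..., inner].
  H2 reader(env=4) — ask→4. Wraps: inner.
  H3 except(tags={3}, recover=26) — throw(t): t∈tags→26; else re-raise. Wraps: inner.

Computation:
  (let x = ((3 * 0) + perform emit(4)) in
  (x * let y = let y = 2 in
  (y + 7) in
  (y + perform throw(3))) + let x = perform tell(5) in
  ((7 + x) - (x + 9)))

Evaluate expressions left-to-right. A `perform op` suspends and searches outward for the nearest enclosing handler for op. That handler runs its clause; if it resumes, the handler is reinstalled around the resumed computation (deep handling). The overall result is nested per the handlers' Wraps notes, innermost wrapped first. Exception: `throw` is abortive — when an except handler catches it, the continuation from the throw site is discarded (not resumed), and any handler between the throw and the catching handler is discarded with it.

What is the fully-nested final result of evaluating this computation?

Answer: 26

Step-by-step:
emit(4) @ H1 ⇒ out+=4
throw(3) @ H3 caught ⇒ 26
= 26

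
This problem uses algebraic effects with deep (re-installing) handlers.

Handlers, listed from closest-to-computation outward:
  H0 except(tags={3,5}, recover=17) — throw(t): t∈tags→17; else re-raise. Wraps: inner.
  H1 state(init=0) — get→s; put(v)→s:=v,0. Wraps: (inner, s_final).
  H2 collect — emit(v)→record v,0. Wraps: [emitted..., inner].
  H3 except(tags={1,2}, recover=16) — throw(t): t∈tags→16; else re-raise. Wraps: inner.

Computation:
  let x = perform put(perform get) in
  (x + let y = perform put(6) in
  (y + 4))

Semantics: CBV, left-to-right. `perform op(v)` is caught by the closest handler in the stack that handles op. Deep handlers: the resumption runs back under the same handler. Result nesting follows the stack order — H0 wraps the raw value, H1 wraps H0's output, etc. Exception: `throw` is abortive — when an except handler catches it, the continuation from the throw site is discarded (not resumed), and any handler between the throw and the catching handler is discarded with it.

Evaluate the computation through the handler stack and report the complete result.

Answer: [(4, 6)]

Step-by-step:
get @ H1 ⇒ 0
put(0) @ H1 ⇒ s:=0
put(6) @ H1 ⇒ s:=6
H0 returns 4
H1 returns (4, 6)
H2 returns [(4, 6)]
H3 returns [(4, 6)]
= [(4, 6)]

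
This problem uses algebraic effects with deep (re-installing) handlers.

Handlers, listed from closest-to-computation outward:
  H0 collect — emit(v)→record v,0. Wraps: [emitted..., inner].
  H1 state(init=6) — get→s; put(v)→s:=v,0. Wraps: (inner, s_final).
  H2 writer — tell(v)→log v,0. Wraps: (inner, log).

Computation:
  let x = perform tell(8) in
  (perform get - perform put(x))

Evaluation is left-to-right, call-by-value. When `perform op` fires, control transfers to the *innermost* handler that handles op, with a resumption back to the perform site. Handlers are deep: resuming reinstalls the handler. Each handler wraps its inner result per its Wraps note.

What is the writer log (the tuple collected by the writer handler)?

Answer: (8)

Step-by-step:
tell(8) @ H2 ⇒ log+=8
get @ H1 ⇒ 6
put(0) @ H1 ⇒ s:=0
H0 returns [6]
H1 returns ([6], 0)
H2 returns (([6], 0), (8))
= (([6], 0), (8))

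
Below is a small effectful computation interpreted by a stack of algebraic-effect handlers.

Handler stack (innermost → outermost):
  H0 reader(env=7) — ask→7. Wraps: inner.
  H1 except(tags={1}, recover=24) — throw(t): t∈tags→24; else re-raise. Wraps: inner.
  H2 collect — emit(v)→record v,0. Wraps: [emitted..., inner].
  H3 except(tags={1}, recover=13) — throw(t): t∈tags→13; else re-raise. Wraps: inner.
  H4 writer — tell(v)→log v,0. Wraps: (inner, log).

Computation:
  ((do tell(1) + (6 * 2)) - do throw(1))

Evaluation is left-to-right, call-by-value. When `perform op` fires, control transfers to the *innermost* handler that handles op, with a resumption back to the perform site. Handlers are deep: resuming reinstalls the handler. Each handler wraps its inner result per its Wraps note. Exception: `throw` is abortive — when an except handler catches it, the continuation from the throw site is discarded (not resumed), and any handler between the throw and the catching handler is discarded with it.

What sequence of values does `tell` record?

Answer: (1)

Evaluation trace:
tell(1) @ H4 ⇒ log+=1
throw(1) @ H1 caught ⇒ 24
H2 returns [24]
H3 returns [24]
H4 returns ([24], (1))
= ([24], (1))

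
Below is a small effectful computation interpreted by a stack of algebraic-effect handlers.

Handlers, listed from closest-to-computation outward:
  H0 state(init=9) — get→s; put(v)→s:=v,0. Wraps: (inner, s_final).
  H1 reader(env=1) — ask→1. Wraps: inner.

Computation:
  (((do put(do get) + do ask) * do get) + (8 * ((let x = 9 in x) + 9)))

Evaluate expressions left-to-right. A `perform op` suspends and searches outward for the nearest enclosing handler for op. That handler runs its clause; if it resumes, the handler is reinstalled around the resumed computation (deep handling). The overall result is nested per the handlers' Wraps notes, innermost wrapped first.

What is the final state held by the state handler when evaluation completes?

Evaluation trace:
get @ H0 ⇒ 9
put(9) @ H0 ⇒ s:=9
ask @ H1 ⇒ 1
get @ H0 ⇒ 9
H0 returns (153, 9)
H1 returns (153, 9)
= (153, 9)

Answer: 9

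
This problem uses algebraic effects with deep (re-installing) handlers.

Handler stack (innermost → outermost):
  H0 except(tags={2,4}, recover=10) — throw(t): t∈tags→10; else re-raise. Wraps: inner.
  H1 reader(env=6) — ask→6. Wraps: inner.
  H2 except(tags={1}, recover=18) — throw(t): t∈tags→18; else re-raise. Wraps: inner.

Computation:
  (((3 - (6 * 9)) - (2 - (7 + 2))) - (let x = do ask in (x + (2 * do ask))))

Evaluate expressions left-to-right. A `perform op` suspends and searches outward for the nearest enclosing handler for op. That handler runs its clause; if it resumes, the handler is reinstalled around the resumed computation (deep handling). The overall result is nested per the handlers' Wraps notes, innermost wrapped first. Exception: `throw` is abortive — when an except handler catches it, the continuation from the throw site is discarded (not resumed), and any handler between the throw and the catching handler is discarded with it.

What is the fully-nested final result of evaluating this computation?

Answer: -62

Step-by-step:
ask @ H1 ⇒ 6
ask @ H1 ⇒ 6
H0 returns -62
H1 returns -62
H2 returns -62
= -62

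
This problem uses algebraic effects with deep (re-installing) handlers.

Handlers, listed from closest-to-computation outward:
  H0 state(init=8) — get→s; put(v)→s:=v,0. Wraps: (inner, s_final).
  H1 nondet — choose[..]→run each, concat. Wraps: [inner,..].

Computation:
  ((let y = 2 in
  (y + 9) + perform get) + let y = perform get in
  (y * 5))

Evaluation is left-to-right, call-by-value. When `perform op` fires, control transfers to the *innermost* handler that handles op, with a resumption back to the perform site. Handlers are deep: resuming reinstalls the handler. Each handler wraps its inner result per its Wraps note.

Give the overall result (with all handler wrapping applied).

Answer: [(59, 8)]

Evaluation trace:
get @ H0 ⇒ 8
get @ H0 ⇒ 8
H0 returns (59, 8)
H1 returns [(59, 8)]
= [(59, 8)]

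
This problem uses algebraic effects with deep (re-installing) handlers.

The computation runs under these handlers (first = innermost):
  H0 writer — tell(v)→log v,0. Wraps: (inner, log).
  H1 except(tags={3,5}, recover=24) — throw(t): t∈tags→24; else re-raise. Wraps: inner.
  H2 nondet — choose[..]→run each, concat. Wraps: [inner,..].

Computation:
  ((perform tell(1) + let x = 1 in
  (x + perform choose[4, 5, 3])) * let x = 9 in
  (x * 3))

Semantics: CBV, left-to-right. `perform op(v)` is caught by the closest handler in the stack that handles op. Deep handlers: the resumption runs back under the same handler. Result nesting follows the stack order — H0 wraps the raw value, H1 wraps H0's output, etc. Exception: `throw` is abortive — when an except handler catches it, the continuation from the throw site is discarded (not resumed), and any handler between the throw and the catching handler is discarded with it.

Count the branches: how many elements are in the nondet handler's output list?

Answer: 3

Step-by-step:
tell(1) @ H0 ⇒ log+=1
choose[4, 5, 3] @ H2
  branch[0] choose=4:
    H0 returns (135, (1))
    H1 returns (135, (1))
    H2 returns [(135, (1))]
  branch[1] choose=5:
    H0 returns (162, (1))
    H1 returns (162, (1))
    H2 returns [(162, (1))]
  branch[2] choose=3:
    H0 returns (108, (1))
    H1 returns (108, (1))
    H2 returns [(108, (1))]
= [(135, (1)), (162, (1)), (108, (1))]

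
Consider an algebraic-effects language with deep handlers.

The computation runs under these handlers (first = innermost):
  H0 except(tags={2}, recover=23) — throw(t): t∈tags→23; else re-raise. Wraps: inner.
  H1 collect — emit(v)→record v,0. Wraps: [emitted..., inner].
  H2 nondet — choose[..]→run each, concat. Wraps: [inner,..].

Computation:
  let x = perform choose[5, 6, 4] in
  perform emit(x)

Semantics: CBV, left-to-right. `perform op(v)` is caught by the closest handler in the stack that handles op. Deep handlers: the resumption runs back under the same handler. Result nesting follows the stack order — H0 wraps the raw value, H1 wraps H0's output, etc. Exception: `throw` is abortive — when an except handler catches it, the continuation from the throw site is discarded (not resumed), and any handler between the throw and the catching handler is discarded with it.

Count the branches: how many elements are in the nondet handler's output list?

Answer: 3

Working:
choose[5, 6, 4] @ H2
  branch[0] choose=5:
    emit(5) @ H1 ⇒ out+=5
    H0 returns 0
    H1 returns [5, 0]
    H2 returns [[5, 0]]
  branch[1] choose=6:
    emit(6) @ H1 ⇒ out+=6
    H0 returns 0
    H1 returns [6, 0]
    H2 returns [[6, 0]]
  branch[2] choose=4:
    emit(4) @ H1 ⇒ out+=4
    H0 returns 0
    H1 returns [4, 0]
    H2 returns [[4, 0]]
= [[5, 0], [6, 0], [4, 0]]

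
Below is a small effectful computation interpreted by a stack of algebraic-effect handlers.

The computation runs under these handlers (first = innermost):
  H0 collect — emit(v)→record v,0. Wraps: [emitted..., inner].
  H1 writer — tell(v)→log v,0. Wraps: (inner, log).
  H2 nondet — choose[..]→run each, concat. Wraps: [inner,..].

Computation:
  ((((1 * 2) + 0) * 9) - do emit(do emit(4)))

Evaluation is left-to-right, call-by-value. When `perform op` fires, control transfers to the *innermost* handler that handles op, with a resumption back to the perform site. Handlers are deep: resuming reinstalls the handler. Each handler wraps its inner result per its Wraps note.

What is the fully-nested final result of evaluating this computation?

Evaluation trace:
emit(4) @ H0 ⇒ out+=4
emit(0) @ H0 ⇒ out+=0
H0 returns [4, 0, 18]
H1 returns ([4, 0, 18], ())
H2 returns [([4, 0, 18], ())]
= [([4, 0, 18], ())]

Answer: [([4, 0, 18], ())]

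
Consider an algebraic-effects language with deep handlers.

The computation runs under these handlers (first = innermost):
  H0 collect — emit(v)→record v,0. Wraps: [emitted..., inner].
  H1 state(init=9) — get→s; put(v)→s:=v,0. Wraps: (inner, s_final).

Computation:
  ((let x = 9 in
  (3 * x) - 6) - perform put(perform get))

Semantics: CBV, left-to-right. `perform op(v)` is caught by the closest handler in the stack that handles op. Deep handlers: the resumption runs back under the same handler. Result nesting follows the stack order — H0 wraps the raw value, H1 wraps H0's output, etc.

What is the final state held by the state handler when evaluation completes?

Evaluation trace:
get @ H1 ⇒ 9
put(9) @ H1 ⇒ s:=9
H0 returns [21]
H1 returns ([21], 9)
= ([21], 9)

Answer: 9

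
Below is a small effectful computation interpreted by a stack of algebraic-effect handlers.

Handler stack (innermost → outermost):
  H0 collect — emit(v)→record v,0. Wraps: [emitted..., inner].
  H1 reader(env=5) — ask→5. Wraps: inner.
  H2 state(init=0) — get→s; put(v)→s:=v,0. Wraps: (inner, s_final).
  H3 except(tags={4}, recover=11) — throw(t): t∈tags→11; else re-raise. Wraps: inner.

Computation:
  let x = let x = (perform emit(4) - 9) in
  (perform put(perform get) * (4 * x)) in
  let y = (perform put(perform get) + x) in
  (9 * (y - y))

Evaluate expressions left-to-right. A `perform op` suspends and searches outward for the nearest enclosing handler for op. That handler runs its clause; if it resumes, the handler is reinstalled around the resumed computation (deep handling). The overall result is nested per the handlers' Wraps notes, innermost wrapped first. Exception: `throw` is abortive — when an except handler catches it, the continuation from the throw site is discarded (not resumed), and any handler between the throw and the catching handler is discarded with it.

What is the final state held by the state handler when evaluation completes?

Working:
emit(4) @ H0 ⇒ out+=4
get @ H2 ⇒ 0
put(0) @ H2 ⇒ s:=0
get @ H2 ⇒ 0
put(0) @ H2 ⇒ s:=0
H0 returns [4, 0]
H1 returns [4, 0]
H2 returns ([4, 0], 0)
H3 returns ([4, 0], 0)
= ([4, 0], 0)

Answer: 0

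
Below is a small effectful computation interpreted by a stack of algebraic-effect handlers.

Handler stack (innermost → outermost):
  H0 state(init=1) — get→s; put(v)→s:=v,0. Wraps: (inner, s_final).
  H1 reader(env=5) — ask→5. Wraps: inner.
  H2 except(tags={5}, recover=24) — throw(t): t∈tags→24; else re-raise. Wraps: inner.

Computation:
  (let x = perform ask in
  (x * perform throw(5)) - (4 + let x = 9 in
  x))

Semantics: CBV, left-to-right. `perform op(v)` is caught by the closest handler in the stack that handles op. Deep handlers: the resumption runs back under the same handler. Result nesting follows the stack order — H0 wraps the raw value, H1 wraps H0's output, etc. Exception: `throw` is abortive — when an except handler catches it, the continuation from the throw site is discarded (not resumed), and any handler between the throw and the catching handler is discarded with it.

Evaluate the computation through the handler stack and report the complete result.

Answer: 24

Working:
ask @ H1 ⇒ 5
throw(5) @ H2 caught ⇒ 24
= 24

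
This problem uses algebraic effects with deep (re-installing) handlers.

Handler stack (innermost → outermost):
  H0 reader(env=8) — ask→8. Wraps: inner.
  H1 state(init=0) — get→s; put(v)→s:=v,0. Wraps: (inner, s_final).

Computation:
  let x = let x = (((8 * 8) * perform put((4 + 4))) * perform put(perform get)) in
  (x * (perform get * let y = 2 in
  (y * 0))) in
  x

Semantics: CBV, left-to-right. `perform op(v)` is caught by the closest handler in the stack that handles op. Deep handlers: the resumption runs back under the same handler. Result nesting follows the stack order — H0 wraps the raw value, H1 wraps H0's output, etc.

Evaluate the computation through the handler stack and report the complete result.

Working:
put(8) @ H1 ⇒ s:=8
get @ H1 ⇒ 8
put(8) @ H1 ⇒ s:=8
get @ H1 ⇒ 8
H0 returns 0
H1 returns (0, 8)
= (0, 8)

Answer: (0, 8)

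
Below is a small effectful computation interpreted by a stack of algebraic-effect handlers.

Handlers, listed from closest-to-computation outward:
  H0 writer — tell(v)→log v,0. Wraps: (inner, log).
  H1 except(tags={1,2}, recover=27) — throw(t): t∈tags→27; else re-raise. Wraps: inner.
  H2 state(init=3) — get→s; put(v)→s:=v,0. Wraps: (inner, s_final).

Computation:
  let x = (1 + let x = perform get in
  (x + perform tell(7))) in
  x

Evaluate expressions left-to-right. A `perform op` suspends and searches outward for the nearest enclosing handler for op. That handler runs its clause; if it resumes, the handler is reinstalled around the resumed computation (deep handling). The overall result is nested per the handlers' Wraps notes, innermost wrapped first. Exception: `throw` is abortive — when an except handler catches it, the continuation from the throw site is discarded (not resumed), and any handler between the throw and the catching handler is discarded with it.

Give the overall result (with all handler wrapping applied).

Answer: ((4, (7)), 3)

Working:
get @ H2 ⇒ 3
tell(7) @ H0 ⇒ log+=7
H0 returns (4, (7))
H1 returns (4, (7))
H2 returns ((4, (7)), 3)
= ((4, (7)), 3)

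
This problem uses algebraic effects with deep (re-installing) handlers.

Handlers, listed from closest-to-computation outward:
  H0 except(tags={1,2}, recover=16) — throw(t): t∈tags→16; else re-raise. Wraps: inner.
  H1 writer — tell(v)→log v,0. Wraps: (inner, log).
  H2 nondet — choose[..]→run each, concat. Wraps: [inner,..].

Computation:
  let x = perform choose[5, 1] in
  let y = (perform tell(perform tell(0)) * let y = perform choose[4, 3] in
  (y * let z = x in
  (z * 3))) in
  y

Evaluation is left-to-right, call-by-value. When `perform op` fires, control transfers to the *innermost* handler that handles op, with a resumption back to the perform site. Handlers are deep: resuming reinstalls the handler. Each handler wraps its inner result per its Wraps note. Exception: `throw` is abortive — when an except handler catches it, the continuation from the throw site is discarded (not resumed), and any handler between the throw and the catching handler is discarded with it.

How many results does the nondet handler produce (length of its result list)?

Step-by-step:
choose[5, 1] @ H2
  branch[0] choose=5:
    tell(0) @ H1 ⇒ log+=0
    tell(0) @ H1 ⇒ log+=0
    choose[4, 3] @ H2
      branch[0] choose=4:
        H0 returns 0
        H1 returns (0, (0, 0))
        H2 returns [(0, (0, 0))]
      branch[1] choose=3:
        H0 returns 0
        H1 returns (0, (0, 0))
        H2 returns [(0, (0, 0))]
  branch[1] choose=1:
    tell(0) @ H1 ⇒ log+=0
    tell(0) @ H1 ⇒ log+=0
    choose[4, 3] @ H2
      branch[0] choose=4:
        H0 returns 0
        H1 returns (0, (0, 0))
        H2 returns [(0, (0, 0))]
      branch[1] choose=3:
        H0 returns 0
        H1 returns (0, (0, 0))
        H2 returns [(0, (0, 0))]
= [(0, (0, 0)), (0, (0, 0)), (0, (0, 0)), (0, (0, 0))]

Answer: 4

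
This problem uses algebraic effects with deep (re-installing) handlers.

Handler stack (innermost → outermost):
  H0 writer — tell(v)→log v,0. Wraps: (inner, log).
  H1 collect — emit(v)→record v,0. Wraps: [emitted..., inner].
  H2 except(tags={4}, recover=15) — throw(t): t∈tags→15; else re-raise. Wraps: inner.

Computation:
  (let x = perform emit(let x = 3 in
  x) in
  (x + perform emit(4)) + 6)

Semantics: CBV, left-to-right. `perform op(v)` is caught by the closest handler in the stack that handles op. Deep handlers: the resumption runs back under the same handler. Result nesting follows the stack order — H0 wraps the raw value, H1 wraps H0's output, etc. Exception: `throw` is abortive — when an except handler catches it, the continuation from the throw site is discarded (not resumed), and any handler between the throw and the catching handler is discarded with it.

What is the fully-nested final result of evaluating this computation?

Working:
emit(3) @ H1 ⇒ out+=3
emit(4) @ H1 ⇒ out+=4
H0 returns (6, ())
H1 returns [3, 4, (6, ())]
H2 returns [3, 4, (6, ())]
= [3, 4, (6, ())]

Answer: [3, 4, (6, ())]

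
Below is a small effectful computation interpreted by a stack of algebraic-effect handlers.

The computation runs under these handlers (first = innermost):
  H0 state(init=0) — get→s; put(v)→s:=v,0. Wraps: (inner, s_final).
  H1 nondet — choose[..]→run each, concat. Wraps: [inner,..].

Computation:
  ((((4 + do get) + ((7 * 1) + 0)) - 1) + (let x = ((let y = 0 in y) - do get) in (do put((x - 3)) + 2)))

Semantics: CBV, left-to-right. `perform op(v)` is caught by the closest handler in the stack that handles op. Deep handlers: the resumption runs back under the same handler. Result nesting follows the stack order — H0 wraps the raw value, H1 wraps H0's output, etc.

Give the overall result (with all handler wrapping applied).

Step-by-step:
get @ H0 ⇒ 0
get @ H0 ⇒ 0
put(-3) @ H0 ⇒ s:=-3
H0 returns (12, -3)
H1 returns [(12, -3)]
= [(12, -3)]

Answer: [(12, -3)]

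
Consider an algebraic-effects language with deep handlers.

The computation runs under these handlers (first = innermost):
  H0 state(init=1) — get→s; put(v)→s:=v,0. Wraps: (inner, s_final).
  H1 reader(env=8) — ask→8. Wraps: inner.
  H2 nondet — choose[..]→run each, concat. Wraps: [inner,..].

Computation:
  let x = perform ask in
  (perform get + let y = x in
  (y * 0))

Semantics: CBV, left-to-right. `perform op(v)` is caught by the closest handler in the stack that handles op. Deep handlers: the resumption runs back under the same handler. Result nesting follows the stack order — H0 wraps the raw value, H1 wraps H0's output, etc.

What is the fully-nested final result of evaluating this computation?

Answer: [(1, 1)]

Working:
ask @ H1 ⇒ 8
get @ H0 ⇒ 1
H0 returns (1, 1)
H1 returns (1, 1)
H2 returns [(1, 1)]
= [(1, 1)]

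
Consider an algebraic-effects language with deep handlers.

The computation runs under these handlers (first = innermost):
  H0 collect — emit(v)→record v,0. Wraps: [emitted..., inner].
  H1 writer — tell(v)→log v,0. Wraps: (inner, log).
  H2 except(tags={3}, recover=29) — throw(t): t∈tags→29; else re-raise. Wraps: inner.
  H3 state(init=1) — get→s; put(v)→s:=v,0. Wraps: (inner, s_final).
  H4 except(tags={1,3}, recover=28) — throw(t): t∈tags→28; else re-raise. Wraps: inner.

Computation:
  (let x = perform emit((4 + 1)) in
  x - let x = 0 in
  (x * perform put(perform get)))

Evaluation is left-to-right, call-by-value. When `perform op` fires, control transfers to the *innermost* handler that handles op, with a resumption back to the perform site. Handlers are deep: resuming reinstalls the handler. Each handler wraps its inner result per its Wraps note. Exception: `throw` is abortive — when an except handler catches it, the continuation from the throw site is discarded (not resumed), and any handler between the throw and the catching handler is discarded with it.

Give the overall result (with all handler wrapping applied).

Answer: (([5, 0], ()), 1)

Working:
emit(5) @ H0 ⇒ out+=5
get @ H3 ⇒ 1
put(1) @ H3 ⇒ s:=1
H0 returns [5, 0]
H1 returns ([5, 0], ())
H2 returns ([5, 0], ())
H3 returns (([5, 0], ()), 1)
H4 returns (([5, 0], ()), 1)
= (([5, 0], ()), 1)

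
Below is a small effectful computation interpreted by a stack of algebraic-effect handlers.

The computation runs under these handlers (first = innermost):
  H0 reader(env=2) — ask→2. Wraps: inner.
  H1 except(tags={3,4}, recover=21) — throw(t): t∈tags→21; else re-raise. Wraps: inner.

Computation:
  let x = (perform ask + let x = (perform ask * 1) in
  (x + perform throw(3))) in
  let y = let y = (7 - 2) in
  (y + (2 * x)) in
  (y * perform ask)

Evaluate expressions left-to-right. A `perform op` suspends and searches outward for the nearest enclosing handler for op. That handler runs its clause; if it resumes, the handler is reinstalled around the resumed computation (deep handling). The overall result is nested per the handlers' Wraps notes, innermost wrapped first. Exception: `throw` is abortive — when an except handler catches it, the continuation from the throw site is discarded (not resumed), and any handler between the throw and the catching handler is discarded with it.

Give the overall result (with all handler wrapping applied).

Answer: 21

Working:
ask @ H0 ⇒ 2
ask @ H0 ⇒ 2
throw(3) @ H1 caught ⇒ 21
= 21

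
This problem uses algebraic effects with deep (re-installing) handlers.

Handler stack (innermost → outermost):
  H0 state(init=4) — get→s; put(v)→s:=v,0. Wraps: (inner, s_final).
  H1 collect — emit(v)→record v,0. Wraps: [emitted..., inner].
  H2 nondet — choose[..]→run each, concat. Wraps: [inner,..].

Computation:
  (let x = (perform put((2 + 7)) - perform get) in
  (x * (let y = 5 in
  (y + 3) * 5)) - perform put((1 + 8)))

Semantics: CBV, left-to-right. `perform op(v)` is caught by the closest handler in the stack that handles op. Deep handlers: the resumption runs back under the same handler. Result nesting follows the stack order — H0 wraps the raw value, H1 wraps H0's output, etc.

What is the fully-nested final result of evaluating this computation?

Working:
put(9) @ H0 ⇒ s:=9
get @ H0 ⇒ 9
put(9) @ H0 ⇒ s:=9
H0 returns (-360, 9)
H1 returns [(-360, 9)]
H2 returns [[(-360, 9)]]
= [[(-360, 9)]]

Answer: [[(-360, 9)]]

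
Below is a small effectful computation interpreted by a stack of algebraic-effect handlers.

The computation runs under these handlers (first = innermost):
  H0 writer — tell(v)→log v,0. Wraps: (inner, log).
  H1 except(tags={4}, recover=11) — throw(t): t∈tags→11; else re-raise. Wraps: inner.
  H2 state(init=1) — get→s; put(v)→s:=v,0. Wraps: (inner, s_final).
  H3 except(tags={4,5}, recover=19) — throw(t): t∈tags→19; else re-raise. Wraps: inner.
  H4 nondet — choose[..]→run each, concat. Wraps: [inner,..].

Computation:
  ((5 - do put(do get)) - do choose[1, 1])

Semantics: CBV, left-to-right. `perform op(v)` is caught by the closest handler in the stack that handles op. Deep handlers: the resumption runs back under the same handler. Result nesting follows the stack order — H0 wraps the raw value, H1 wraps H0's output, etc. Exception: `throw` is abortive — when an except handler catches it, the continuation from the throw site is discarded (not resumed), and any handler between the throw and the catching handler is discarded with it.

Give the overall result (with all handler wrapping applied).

Answer: [((4, ()), 1), ((4, ()), 1)]

Evaluation trace:
get @ H2 ⇒ 1
put(1) @ H2 ⇒ s:=1
choose[1, 1] @ H4
  branch[0] choose=1:
    H0 returns (4, ())
    H1 returns (4, ())
    H2 returns ((4, ()), 1)
    H3 returns ((4, ()), 1)
    H4 returns [((4, ()), 1)]
  branch[1] choose=1:
    H0 returns (4, ())
    H1 returns (4, ())
    H2 returns ((4, ()), 1)
    H3 returns ((4, ()), 1)
    H4 returns [((4, ()), 1)]
= [((4, ()), 1), ((4, ()), 1)]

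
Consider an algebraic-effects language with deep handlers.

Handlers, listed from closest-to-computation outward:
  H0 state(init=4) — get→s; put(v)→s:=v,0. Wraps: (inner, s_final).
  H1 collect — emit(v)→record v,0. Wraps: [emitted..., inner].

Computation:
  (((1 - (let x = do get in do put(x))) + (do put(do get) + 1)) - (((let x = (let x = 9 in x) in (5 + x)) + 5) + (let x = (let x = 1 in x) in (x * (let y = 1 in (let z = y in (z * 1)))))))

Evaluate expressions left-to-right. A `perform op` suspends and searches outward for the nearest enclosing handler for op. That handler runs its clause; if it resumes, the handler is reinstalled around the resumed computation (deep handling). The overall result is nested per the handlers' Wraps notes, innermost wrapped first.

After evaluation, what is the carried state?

Answer: 4

Evaluation trace:
get @ H0 ⇒ 4
put(4) @ H0 ⇒ s:=4
get @ H0 ⇒ 4
put(4) @ H0 ⇒ s:=4
H0 returns (-18, 4)
H1 returns [(-18, 4)]
= [(-18, 4)]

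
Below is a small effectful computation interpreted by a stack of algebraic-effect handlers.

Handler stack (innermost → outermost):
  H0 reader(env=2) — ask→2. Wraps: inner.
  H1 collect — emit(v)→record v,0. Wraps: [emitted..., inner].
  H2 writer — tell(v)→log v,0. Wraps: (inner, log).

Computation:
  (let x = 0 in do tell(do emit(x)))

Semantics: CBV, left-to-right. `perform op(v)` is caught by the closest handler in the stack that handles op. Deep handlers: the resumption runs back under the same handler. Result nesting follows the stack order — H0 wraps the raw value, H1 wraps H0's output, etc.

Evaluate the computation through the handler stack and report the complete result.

Answer: ([0, 0], (0))

Working:
emit(0) @ H1 ⇒ out+=0
tell(0) @ H2 ⇒ log+=0
H0 returns 0
H1 returns [0, 0]
H2 returns ([0, 0], (0))
= ([0, 0], (0))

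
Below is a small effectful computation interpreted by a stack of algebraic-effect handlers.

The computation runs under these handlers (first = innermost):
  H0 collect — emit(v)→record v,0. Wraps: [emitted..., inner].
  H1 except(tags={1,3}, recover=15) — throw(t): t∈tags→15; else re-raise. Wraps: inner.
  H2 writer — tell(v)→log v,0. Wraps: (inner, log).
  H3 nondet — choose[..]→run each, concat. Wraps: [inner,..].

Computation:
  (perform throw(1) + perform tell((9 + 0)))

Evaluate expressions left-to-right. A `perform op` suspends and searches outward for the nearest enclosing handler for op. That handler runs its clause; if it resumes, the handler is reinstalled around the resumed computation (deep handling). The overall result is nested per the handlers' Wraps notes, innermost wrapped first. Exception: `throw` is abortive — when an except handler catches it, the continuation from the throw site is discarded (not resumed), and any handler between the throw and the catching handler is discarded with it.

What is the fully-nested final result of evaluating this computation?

Answer: [(15, ())]

Evaluation trace:
throw(1) @ H1 caught ⇒ 15
H2 returns (15, ())
H3 returns [(15, ())]
= [(15, ())]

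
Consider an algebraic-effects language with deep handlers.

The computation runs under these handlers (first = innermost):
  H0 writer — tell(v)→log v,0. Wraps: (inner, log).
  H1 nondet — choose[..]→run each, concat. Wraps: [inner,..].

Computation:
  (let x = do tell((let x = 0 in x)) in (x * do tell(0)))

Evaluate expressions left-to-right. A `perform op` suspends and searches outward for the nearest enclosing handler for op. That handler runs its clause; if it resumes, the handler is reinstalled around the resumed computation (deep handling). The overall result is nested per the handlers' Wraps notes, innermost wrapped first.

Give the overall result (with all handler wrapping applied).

Answer: [(0, (0, 0))]

Evaluation trace:
tell(0) @ H0 ⇒ log+=0
tell(0) @ H0 ⇒ log+=0
H0 returns (0, (0, 0))
H1 returns [(0, (0, 0))]
= [(0, (0, 0))]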